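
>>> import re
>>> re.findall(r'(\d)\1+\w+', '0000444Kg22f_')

After group 1 captures some text, `\1` only succeeds where that same text appears again.
Walking the string: at [0:13] match '0000444Kg22f_', group 1 = '0'.
One capturing group, so `findall` returns just the captured substring from the one match — 1 in all.

['0']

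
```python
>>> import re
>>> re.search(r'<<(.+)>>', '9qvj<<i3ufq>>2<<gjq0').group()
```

`search` walks the string left to right and returns the first match it finds.
The match spans [4:13] → '<<i3ufq>>'.
Captured: group 1 = 'i3ufq'.

'<<i3ufq>>'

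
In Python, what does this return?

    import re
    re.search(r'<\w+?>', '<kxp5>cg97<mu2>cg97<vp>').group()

The match spans [0:6] → '<kxp5>'.

'<kxp5>'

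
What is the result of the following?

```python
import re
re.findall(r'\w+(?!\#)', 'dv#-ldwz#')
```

['d', 'ldw']

The negative lookahead/lookbehind blocks any match where the forbidden context is present.
Matches: at [0:1] → 'd'; at [4:7] → 'ldw'.
With no groups in the pattern, `findall` gives back each whole match — 2 here.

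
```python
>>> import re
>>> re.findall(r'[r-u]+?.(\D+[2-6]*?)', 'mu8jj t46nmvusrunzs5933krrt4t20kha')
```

['jj t', 'runzs', 't']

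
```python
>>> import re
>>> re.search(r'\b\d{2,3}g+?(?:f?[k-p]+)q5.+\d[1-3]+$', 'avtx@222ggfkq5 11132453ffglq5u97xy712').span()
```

The pattern matches a word boundary (`\b`, zero-width); then 2 to 3 of a digit, then one or more of the literal 'g' (lazy); then optionally a literal 'f', then one or more of a character in [k-p] (non-capturing group); then the literal 'q5', then one or more of any character; then a digit, then one or more of a character in [1-3]; then anchored at the end.
The match spans [5:37] → '222ggfkq5 11132453ffglq5u97xy712'.

(5, 37)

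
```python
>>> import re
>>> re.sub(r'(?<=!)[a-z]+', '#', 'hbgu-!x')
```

'hbgu-!#'

The positive lookaround only admits positions where the adjacent text matches; those characters stay outside the span.
Every occurrence is swapped for '#'.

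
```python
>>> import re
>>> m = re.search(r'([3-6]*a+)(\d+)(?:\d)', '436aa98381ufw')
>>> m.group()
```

This matches zero or more of a character in [3-6], then one or more of the literal 'a' (captured); then one or more of a digit (captured); then a digit (non-capturing group).
`re.search` tries every starting position until one works.
The match spans [0:10] → '436aa98381'.
Captured: group 1 = '436aa', group 2 = '9838'.

'436aa98381'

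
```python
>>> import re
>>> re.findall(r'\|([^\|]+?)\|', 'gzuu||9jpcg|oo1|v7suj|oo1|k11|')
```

Walking the string: at [5:12] match '|9jpcg|', group 1 = '9jpcg'; at [15:22] match '|v7suj|', group 1 = 'v7suj'; at [25:30] match '|k11|', group 1 = 'k11'.
With a single group, `findall` returns only what that group captured — 3 items.

['9jpcg', 'v7suj', 'k11']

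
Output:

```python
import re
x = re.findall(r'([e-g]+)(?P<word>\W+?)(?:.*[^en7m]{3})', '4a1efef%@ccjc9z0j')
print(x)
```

This matches one or more of a character in [e-g] (captured); then one or more of a non-word character (lazy) (captured as 'word'); then zero or more of any character, then exactly 3 of any character except [en7m] (non-capturing group).
Matches: at [3:17] match 'efef%@ccjc9z0j', groups = ('efef', '%').
Multiple groups make `findall` return tuples — one 2-tuple for the one match.

[('efef', '%')]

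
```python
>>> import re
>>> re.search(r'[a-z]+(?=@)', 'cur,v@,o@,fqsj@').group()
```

The positive lookaround only admits positions where the adjacent text matches; those characters stay outside the span.
The match spans [4:5] → 'v'.

'v'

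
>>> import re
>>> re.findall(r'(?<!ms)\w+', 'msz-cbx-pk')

`(?!…)`/`(?<!…)` only lets a position through if the neighbouring text does NOT match; no characters are consumed.
Since nothing is captured, `findall` lists the 3 matched substrings directly.

['msz', 'cbx', 'pk']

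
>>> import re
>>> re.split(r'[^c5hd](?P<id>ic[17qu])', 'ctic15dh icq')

['c', 'ic1', '5dh', 'icq', '']

The group in the pattern means `split` returns the separators' captures alongside the pieces.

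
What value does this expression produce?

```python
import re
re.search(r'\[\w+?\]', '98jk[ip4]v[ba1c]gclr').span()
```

(4, 9)

The match spans [4:9] → '[ip4]'.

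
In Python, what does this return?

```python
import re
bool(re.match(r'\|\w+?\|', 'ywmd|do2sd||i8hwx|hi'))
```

`re.match` only tries the pattern at the start of the string.
Here position 0 doesn't satisfy it, so the call returns None, and `bool(None)` is False.

False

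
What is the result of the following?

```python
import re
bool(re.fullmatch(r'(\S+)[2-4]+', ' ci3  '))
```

False

Pattern: one or more of a non-whitespace character (captured); then one or more of a character in [2-4].
`fullmatch` succeeds only if the pattern covers the string from start to end.
Here the string isn't matched end-to-end, so the call returns None, and `bool(None)` is False.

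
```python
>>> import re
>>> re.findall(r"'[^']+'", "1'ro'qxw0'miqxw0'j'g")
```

["'ro'", "'miqxw0'"]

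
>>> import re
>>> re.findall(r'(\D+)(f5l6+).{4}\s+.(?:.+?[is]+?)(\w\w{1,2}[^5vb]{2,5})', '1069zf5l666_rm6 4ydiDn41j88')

This matches one or more of a non-digit (captured); then the literal 'f5l', then one or more of the literal '6' (captured); then exactly 4 of any character, then one or more of whitespace, then any character; then one or more of any character (lazy), then one or more of one of [is] (lazy) (non-capturing group); then a word character, then 1 to 2 of a word character, then 2 to 5 of any character except [5vb] (captured).
Matches: at [4:27] match 'zf5l666_rm6 4ydiDn41j88', groups = ('z', 'f5l666', 'Dn41j88').
`findall` packs the 3 group values into a tuple for every match.

[('z', 'f5l666', 'Dn41j88')]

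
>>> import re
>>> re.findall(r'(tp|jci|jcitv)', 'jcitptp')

Scanning left to right: at [0:3] match 'jci', group 1 = 'jci'; at [3:5] match 'tp', group 1 = 'tp'; at [5:7] match 'tp', group 1 = 'tp'.
One capturing group, so `findall` returns just the captured substring from each match — 3 in all.

['jci', 'tp', 'tp']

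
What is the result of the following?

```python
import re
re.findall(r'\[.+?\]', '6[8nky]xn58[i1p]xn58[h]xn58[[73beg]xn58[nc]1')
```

['[8nky]', '[i1p]', '[h]', '[[73beg]', '[nc]']

With the lazy modifier that quantifier settles for the fewest repetitions that let the rest of the pattern succeed (the atoms after it are unaffected and can still be greedy).
Since nothing is captured, `findall` lists the 5 matched substrings directly.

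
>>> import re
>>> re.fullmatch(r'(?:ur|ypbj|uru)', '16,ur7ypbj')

None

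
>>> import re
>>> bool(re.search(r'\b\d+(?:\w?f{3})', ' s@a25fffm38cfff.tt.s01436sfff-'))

False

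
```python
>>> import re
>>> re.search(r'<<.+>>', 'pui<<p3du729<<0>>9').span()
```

Unlike `match`, `search` isn't anchored — it looks for the pattern anywhere in the string.
The match spans [3:17] → '<<p3du729<<0>>'.

(3, 17)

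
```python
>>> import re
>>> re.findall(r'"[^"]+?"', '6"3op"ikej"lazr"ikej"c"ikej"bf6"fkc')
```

['"3op"', '"lazr"', '"c"', '"bf6"']

With no groups in the pattern, `findall` gives back each whole match — 4 here.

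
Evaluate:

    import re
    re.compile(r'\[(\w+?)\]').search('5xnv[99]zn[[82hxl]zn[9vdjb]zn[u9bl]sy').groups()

('99',)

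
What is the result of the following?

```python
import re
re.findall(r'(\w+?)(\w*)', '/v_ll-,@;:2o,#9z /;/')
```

[('v', '_ll'), ('2', 'o'), ('9', 'z')]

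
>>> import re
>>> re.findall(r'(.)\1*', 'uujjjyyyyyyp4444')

['u', 'j', 'y', 'p', '4']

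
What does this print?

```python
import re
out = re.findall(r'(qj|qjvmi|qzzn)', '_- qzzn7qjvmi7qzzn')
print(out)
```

['qzzn', 'qj', 'qzzn']

`|` is ordered: at each position the engine commits to the first alternative that works.
`findall` collects group 1 from each match (3 total).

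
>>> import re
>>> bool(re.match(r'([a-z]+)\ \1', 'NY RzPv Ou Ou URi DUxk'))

`\1` is not a pattern — it's the concrete string captured by group 1, re-applied verbatim.
`re.match` only tries the pattern at the start of the string.
Here position 0 doesn't satisfy it, so the call returns None, and `bool(None)` is False.

False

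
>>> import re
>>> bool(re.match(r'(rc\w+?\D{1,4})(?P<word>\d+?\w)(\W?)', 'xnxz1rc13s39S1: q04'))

The pattern matches the literal 'rc', then one or more of a word character (lazy), then 1 to 4 of a non-digit (captured); then one or more of a digit (lazy), then a word character (captured as 'word'); then optionally a non-word character (captured).
`re.match` only tries the pattern at the start of the string.
Here position 0 doesn't satisfy it, so the call returns None, and `bool(None)` is False.

False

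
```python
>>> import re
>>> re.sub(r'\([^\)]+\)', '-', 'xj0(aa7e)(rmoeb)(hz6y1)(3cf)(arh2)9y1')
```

Each match is replaced by '-'.

'xj0-----9y1'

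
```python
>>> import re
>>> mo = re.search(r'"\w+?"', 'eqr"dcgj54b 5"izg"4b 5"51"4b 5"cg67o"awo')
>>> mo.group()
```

The match spans [13:18] → '"izg"'.

'"izg"'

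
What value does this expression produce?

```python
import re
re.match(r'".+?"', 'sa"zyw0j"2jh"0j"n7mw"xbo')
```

None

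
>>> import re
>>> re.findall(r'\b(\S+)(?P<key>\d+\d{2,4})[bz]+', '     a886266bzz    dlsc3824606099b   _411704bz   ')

[('a886', '266'), ('dlsc3824606', '099'), ('_411', '704')]

This matches a word boundary (`\b`, zero-width); then one or more of a non-whitespace character (captured); then one or more of a digit, then 2 to 4 of a digit (captured as 'key'); then one or more of one of [bz].
Walking the string: at [5:15] match 'a886266bzz', groups = ('a886', '266'); at [19:34] match 'dlsc3824606099b', groups = ('dlsc3824606', '099'); at [37:46] match '_411704bz', groups = ('_411', '704').
With 2 capturing groups, `findall` returns a 2-tuple per match.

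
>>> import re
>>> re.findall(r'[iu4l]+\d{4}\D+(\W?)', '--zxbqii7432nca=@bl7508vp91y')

['']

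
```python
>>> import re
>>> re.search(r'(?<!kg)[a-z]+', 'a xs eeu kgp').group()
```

The negative lookahead/lookbehind blocks any match where the forbidden context is present.
The match spans [0:1] → 'a'.

'a'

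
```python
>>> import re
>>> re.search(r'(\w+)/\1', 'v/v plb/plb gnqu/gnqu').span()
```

(0, 3)

`\1` has to match the exact text group 1 already captured.
`search` walks the string left to right and returns the first match it finds.
The match spans [0:3] → 'v/v'.
Captured: group 1 = 'v'.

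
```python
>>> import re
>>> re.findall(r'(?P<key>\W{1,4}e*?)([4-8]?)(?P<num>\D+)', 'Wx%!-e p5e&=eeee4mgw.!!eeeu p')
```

[('%!-', '', 'e p'), ('&=', '', 'eeee'), ('.!!', '', 'eeeu p')]

A `+?`/`*?`/`{m,n}?` starts at its minimum and grows only as far as needed for what follows to match.
`findall` packs the 3 group values into a tuple for every match.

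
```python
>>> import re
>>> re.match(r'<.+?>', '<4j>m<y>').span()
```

(0, 4)

With the lazy modifier that quantifier settles for the fewest repetitions that let the rest of the pattern succeed (the atoms after it are unaffected and can still be greedy).
With `match`, the pattern is implicitly anchored at the beginning.
The match spans [0:4] → '<4j>'.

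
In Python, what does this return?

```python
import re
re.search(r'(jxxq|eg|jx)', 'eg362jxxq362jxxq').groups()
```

`re.search` scans for the first position where the pattern succeeds.
The match spans [0:2] → 'eg'.
Captured: group 1 = 'eg'.

('eg',)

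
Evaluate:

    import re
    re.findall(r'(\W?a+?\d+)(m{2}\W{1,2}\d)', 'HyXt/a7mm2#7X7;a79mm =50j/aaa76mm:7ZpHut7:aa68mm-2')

[(';a79', 'mm =5'), ('/aaa76', 'mm:7'), (':aa68', 'mm-2')]

Multiple groups make `findall` return tuples — one 2-tuple for each match.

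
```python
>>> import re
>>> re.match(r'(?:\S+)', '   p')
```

The pattern matches one or more of a non-whitespace character (non-capturing group).
`re.match` only tries the pattern at the start of the string.
Here the string doesn't start with a match, so the call returns None.

None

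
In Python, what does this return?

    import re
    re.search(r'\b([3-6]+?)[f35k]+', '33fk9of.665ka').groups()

('3',)

This matches a word boundary (`\b`, zero-width); then one or more of a character in [3-6] (lazy) (captured); then one or more of one of [f35k].
Lazy quantifiers expand one character at a time until the remainder of the pattern can match.
`search` walks the string left to right and returns the first match it finds.
The match spans [0:4] → '33fk'.
Captured: group 1 = '3'.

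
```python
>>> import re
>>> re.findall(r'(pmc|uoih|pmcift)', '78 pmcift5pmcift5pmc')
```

Branches in `(...|...)` are attempted left-to-right; the first branch that allows the whole pattern to succeed is taken.
One capturing group, so `findall` returns just the captured substring from each match — 3 in all.

['pmc', 'pmc', 'pmc']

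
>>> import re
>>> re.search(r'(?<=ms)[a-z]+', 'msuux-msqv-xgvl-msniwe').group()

'uux'

The positive lookaround only admits positions where the adjacent text matches; those characters stay outside the span.
Unlike `match`, `search` isn't anchored — it looks for the pattern anywhere in the string.
The match spans [2:5] → 'uux'.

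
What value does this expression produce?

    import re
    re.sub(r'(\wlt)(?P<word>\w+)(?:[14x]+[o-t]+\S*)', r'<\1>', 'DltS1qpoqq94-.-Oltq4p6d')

'<Dlt>'

The replacement refers to a captured group, so each match is rewritten using its own captured text.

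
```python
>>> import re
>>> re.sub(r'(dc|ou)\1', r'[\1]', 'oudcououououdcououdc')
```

`\1` is not a pattern — it's the concrete string captured by group 1, re-applied verbatim.
Matches: at [4:8] → 'ouou'; at [8:12] → 'ouou'; at [14:18] → 'ouou'.
Each match is replaced using the text its own group 1 captured.

'oudc[ou][ou]dc[ou]dc'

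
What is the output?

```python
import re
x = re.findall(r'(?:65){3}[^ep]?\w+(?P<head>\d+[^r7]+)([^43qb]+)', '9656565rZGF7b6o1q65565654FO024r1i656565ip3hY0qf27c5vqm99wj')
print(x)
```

Pattern: the literal '65' repeated 3 times, then optionally any character except [ep], then one or more of a word character; then one or more of a digit, then one or more of any character except [r7] (captured as 'head'); then one or more of any character except [43qb] (captured).
Matches: at [1:58] match '656565rZGF7b6o1q65565654FO024r1i656565ip3hY0qf27c5vqm99wj', groups = ('9w', 'j').
2 groups means the one result is a tuple of 2 captured strings — 1 here.

[('9w', 'j')]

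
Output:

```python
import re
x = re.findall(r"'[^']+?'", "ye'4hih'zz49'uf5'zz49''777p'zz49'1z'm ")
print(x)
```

Scanning left to right: at [2:8] → "'4hih'"; at [12:17] → "'uf5'"; at [22:28] → "'777p'"; at [32:36] → "'1z'".
No capturing groups, so `findall` returns the 4 full match strings.

["'4hih'", "'uf5'", "'777p'", "'1z'"]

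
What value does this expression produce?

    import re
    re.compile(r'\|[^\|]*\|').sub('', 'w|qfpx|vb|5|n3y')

Every occurrence is swapped for ''.

'wvbn3y'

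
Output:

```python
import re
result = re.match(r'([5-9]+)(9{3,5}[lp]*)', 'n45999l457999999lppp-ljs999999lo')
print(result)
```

None

This matches one or more of a character in [5-9] (captured); then 3 to 5 of a literal '9', then zero or more of one of [lp] (captured).
`re.match` won't scan ahead — the pattern has to work from the very first character.
Here the pattern fails at index 0, so the call returns None.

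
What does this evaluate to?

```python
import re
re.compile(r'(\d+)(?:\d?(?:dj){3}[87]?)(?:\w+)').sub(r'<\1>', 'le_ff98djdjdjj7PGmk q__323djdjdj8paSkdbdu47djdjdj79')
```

'le_ff<98> q__<323>'

The pattern matches one or more of a digit (captured); then optionally a digit, then the literal 'dj' repeated 3 times, then optionally one of [87] (non-capturing group); then one or more of a word character (non-capturing group).
The replacement refers to a captured group, so each match is rewritten using its own captured text.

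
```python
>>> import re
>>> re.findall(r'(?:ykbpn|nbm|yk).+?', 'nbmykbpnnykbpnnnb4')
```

Alternation tries branches left to right and keeps the first one that lets the overall match succeed at that position.
Walking the string: at [0:4] → 'nbmy'; at [9:15] → 'ykbpnn'.
With no groups in the pattern, `findall` gives back each whole match — 2 here.

['nbmy', 'ykbpnn']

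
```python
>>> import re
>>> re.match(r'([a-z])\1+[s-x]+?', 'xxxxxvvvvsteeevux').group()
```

'xxxxxv'

With `match`, the pattern is implicitly anchored at the beginning.
The match spans [0:6] → 'xxxxxv'.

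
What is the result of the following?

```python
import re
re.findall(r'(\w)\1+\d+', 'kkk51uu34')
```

['k', 'u']

A backreference is literal: `\1` must see the identical characters the first group matched.
Walking the string: at [0:5] match 'kkk51', group 1 = 'k'; at [5:9] match 'uu34', group 1 = 'u'.
Because there's exactly one group, `findall` drops the full match and keeps group 1 from each hit.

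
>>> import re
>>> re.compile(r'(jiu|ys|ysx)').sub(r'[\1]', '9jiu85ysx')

The regex engine tests alternatives in the order written; an earlier branch that matches wins even if a later one would match more.
Matches: at [1:4] → 'jiu'; at [6:8] → 'ys'.
Each match is replaced using the text its own group 1 captured.

'9[jiu]85[ys]x'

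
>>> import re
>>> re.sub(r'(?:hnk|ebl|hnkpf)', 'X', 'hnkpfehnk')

'XpfeX'

Alternation isn't longest-match — the leftmost alternative that fits at this position is chosen.
Matches: at [0:3] → 'hnk'; at [6:9] → 'hnk'.
Each match is replaced by 'X'.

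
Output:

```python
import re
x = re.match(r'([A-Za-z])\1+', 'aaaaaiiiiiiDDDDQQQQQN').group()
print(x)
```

aaaaa

`re.match` won't scan ahead — the pattern has to work from the very first character.
The match spans [0:5] → 'aaaaa'.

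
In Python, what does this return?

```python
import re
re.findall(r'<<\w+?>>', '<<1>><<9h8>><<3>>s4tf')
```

['<<1>>', '<<9h8>>', '<<3>>']

Matches: at [0:5] → '<<1>>'; at [5:12] → '<<9h8>>'; at [12:17] → '<<3>>'.
With no groups in the pattern, `findall` gives back each whole match — 3 here.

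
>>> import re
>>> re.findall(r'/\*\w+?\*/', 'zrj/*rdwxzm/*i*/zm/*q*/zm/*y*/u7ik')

Walking the string: at [11:16] → '/*i*/'; at [18:23] → '/*q*/'; at [25:30] → '/*y*/'.
No capturing groups, so `findall` returns the 3 full match strings.

['/*i*/', '/*q*/', '/*y*/']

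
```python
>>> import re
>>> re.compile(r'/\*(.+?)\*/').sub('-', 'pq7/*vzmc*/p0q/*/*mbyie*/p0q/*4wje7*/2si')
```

A `+?`/`*?`/`{m,n}?` starts at its minimum and grows only as far as needed for what follows to match.
Matches: at [3:11] → '/*vzmc*/'; at [14:25] → '/*/*mbyie*/'; at [28:37] → '/*4wje7*/'.
Every occurrence is swapped for '-'.

'pq7-p0q-p0q-2si'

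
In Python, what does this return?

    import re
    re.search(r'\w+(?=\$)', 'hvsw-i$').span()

The positive lookaround only admits positions where the adjacent text matches; those characters stay outside the span.
The match spans [5:6] → 'i'.

(5, 6)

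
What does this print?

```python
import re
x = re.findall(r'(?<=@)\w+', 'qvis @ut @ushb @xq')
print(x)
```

Because the assertion is zero-width, the text it checks is not consumed and won't appear in the result.
Scanning left to right: at [6:8] → 'ut'; at [10:14] → 'ushb'; at [16:18] → 'xq'.
Since nothing is captured, `findall` lists the 3 matched substrings directly.

['ut', 'ushb', 'xq']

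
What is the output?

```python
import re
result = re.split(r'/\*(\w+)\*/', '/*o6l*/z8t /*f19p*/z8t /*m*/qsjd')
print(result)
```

['', 'o6l', 'z8t ', 'f19p', 'z8t ', 'm', 'qsjd']

The group in the pattern means `split` returns the separators' captures alongside the pieces.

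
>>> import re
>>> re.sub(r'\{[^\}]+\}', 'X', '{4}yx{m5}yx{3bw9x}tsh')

'XyxXyxXtsh'

`sub` substitutes 'X' at each match site.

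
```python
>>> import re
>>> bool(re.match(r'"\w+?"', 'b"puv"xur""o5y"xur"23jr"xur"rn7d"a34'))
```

`re.match` won't scan ahead — the pattern has to work from the very first character.
Here the string doesn't start with a match, so the call returns None, and `bool(None)` is False.

False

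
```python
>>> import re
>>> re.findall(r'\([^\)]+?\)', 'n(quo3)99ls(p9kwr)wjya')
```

['(quo3)', '(p9kwr)']

Since nothing is captured, `findall` lists the 2 matched substrings directly.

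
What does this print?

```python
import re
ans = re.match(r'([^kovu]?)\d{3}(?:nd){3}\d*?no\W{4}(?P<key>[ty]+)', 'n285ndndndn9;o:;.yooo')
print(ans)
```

None

The pattern matches optionally any character except [kovu] (captured); then exactly 3 of a digit, then the literal 'nd' repeated 3 times; then zero or more of a digit (lazy), then the literal 'no', then exactly 4 of a non-word character; then one or more of one of [ty] (captured as 'key').
`re.match` only tries the pattern at the start of the string.
Here the string doesn't start with a match, so the call returns None.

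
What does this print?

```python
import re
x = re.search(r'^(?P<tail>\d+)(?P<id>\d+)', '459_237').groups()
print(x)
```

('45', '9')

Pattern: anchored at the start of the string; then one or more of a digit (captured as 'tail'); then one or more of a digit (captured as 'id').
Unlike `match`, `search` isn't anchored — it looks for the pattern anywhere in the string.
The match spans [0:3] → '459'.
Captured: group 1 = '45', group 2 = '9'.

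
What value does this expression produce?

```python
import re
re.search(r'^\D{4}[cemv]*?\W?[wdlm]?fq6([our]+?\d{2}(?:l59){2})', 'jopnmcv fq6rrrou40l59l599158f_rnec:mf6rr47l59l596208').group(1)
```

'rrrou40l59l59'

The match spans [0:24] → 'jopnmcv fq6rrrou40l59l59'.
Captured: group 1 = 'rrrou40l59l59'.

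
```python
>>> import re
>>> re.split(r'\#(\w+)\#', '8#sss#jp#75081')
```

Matches to split on: at [1:6] → '#sss#'.
The group in the pattern means `split` returns the separators' captures alongside the pieces.

['8', 'sss', 'jp#75081']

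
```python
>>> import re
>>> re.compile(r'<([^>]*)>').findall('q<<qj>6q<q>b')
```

['<qj', 'q']

One capturing group, so `findall` returns just the captured substring from each match — 2 in all.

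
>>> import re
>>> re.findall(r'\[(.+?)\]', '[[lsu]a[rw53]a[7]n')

Walking the string: at [0:6] match '[[lsu]', group 1 = '[lsu'; at [7:13] match '[rw53]', group 1 = 'rw53'; at [14:17] match '[7]', group 1 = '7'.
With a single group, `findall` returns only what that group captured — 3 items.

['[lsu', 'rw53', '7']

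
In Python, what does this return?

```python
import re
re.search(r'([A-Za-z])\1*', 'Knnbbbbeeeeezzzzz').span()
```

A backreference is literal: `\1` must see the identical characters the first group matched.
Unlike `match`, `search` isn't anchored — it looks for the pattern anywhere in the string.
The match spans [0:1] → 'K'.
Captured: group 1 = 'K'.

(0, 1)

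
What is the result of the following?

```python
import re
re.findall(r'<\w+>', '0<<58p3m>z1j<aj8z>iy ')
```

Since nothing is captured, `findall` lists the 2 matched substrings directly.

['<58p3m>', '<aj8z>']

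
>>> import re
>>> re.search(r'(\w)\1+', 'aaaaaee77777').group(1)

The match spans [0:5] → 'aaaaa'.
Captured: group 1 = 'a'.

'a'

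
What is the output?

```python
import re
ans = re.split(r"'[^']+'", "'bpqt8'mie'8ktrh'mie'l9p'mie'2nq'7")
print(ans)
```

`split` removes every match and returns the 5 fragments in between.

['', 'mie', 'mie', 'mie', '7']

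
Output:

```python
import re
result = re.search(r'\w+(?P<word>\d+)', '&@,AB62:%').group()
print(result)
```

The pattern matches one or more of a word character; then one or more of a digit (captured as 'word').
Unlike `match`, `search` isn't anchored — it looks for the pattern anywhere in the string.
The match spans [3:7] → 'AB62'.
Captured: group 1 = '2'.

AB62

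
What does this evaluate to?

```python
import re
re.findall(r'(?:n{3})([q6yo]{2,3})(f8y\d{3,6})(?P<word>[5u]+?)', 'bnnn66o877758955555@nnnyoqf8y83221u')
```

The pattern matches exactly 3 of a literal 'n' (non-capturing group); then 2 to 3 of one of [q6yo] (captured); then the literal 'f8y', then 3 to 6 of a digit (captured); then one or more of one of [5u] (lazy) (captured as 'word').
3 groups means the one result is a tuple of 3 captured strings — 1 here.

[('yoq', 'f8y83221', 'u')]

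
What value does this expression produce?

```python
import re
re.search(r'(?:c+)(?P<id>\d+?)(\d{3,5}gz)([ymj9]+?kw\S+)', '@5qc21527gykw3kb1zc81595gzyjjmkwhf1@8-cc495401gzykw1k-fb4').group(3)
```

'yjjmkwhf1@8-cc495401gzykw1k-fb4'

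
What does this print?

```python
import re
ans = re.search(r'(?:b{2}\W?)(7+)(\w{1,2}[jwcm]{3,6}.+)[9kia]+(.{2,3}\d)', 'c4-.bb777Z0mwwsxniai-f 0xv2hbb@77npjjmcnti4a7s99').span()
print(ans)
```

(4, 48)

Pattern: exactly 2 of the literal 'b', then optionally a non-word character (non-capturing group); then one or more of a literal '7' (captured); then 1 to 2 of a word character, then 3 to 6 of one of [jwcm], then one or more of any character (captured); then one or more of one of [9kia]; then 2 to 3 of any character, then a digit (captured).
The match spans [4:48] → 'bb777Z0mwwsxniai-f 0xv2hbb@77npjjmcnti4a7s99'.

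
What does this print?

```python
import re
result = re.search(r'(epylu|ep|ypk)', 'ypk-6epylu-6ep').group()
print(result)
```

ypk

Unlike `match`, `search` isn't anchored — it looks for the pattern anywhere in the string.
The match spans [0:3] → 'ypk'.
Captured: group 1 = 'ypk'.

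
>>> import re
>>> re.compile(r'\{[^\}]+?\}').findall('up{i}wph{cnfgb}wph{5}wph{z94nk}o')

['{i}', '{cnfgb}', '{5}', '{z94nk}']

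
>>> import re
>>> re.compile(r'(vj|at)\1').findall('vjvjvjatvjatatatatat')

`\1` has to match the exact text group 1 already captured.
Because there's exactly one group, `findall` drops the full match and keeps group 1 from each hit.

['vj', 'at', 'at']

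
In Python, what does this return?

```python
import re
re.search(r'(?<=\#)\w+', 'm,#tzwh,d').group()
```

The lookaround is zero-width — it requires the adjacent text to match without consuming it, so the asserted text isn't part of the match.
`re.search` scans for the first position where the pattern succeeds.
The match spans [3:7] → 'tzwh'.

'tzwh'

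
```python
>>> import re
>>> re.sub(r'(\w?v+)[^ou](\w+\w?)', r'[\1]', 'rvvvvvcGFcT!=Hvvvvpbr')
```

'[rvvvvv]!=[Hvvvv]'

This matches optionally a word character, then one or more of the literal 'v' (captured); then any character except [ou]; then one or more of a word character, then optionally a word character (captured).
Matches: at [0:11] → 'rvvvvvcGFcT'; at [13:21] → 'Hvvvvpbr'.
Each match is replaced using the text its own group 1 captured.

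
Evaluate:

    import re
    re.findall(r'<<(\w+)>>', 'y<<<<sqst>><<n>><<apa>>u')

['sqst', 'n', 'apa']

Scanning left to right: at [3:11] match '<<sqst>>', group 1 = 'sqst'; at [11:16] match '<<n>>', group 1 = 'n'; at [16:23] match '<<apa>>', group 1 = 'apa'.
One capturing group, so `findall` returns just the captured substring from each match — 3 in all.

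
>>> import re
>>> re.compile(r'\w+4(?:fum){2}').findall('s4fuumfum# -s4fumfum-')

Since nothing is captured, `findall` lists the 1 matched substring directly.

['s4fumfum']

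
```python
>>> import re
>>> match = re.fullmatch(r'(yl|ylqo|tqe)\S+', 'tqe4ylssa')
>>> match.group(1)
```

'tqe'

The match spans [0:9] → 'tqe4ylssa'.
Captured: group 1 = 'tqe'.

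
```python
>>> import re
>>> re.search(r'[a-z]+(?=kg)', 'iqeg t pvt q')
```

None

The positive lookaround only admits positions where the adjacent text matches; those characters stay outside the span.
`re.search` tries every starting position until one works.
Here nothing in the string fits, so the call returns None.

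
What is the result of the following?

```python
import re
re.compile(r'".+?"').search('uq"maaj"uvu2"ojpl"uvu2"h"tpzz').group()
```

'"maaj"'

A non-greedy quantifier consumes as few characters as it can — just enough that the remainder of the pattern still matches from where it stops; whatever follows it matches normally.
The match spans [2:8] → '"maaj"'.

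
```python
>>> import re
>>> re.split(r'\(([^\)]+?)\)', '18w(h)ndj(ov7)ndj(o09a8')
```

['18w', 'h', 'ndj', 'ov7', 'ndj(o09a8']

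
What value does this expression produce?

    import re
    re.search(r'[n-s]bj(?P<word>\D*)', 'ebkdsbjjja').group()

Pattern: a character in [n-s], then the literal 'bj'; then zero or more of a non-digit (captured as 'word').
`re.search` tries every starting position until one works.
The match spans [4:10] → 'sbjjja'.
Captured: group 1 = 'jja'.

'sbjjja'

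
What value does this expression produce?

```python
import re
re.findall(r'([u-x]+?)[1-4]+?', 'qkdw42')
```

The pattern matches one or more of a character in [u-x] (lazy) (captured); then one or more of a character in [1-4] (lazy).
`findall` collects group 1 from the one match (1 total).

['w']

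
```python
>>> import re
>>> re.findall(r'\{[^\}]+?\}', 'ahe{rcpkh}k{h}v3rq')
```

Scanning left to right: at [3:10] → '{rcpkh}'; at [11:14] → '{h}'.
Since nothing is captured, `findall` lists the 2 matched substrings directly.

['{rcpkh}', '{h}']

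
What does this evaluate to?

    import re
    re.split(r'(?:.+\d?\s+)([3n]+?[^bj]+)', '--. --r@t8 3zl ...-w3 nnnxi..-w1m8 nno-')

Pattern: one or more of any character, then optionally a digit, then one or more of whitespace (non-capturing group); then one or more of one of [3n] (lazy), then one or more of any character except [bj] (captured).
Matches to split on: at [0:39] → '--. --r@t8 3zl ...-w3 nnnxi..-w1m8 nno-'.
The group in the pattern means `split` returns the separators' captures alongside the pieces.

['', 'nno-', '']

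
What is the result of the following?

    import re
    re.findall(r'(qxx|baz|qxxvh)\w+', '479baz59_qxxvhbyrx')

['baz']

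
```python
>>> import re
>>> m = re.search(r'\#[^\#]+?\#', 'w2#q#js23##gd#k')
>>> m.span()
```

`search` walks the string left to right and returns the first match it finds.
The match spans [2:5] → '#q#'.

(2, 5)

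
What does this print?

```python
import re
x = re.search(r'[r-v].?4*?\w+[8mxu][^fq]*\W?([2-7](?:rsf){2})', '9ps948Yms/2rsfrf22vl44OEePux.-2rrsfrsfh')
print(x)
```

None

Here the pattern never matches, so the call returns None.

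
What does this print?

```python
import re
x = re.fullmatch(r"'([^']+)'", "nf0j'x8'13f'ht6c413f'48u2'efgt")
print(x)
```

None

`fullmatch` succeeds only if the pattern covers the string from start to end.
Here there's no way to consume every character, so the call returns None.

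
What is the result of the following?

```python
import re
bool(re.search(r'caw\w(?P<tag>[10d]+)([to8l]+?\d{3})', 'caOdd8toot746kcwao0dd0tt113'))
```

Here the pattern never matches, so the call returns None, and `bool(None)` is False.

False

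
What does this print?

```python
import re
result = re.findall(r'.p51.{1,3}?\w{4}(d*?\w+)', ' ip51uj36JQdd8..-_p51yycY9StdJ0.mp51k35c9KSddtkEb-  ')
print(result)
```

With the lazy modifier that quantifier settles for the fewest repetitions that let the rest of the pattern succeed (the atoms after it are unaffected and can still be greedy).
One capturing group, so `findall` returns just the captured substring from each match — 3 in all.

['Qdd8', 'StdJ0', 'KSddtkEb']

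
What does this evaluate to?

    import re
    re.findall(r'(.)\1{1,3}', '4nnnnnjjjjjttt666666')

After group 1 captures some text, `\1` only succeeds where that same text appears again.
With a single group, `findall` returns only what that group captured — 5 items.

['n', 'j', 't', '6', '6']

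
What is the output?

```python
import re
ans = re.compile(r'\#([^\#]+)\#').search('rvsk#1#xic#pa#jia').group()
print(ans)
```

The match spans [4:7] → '#1#'.

#1#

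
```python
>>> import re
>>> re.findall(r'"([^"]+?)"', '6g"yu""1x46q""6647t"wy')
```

['yu', '1x46q', '6647t']

Because there's exactly one group, `findall` drops the full match and keeps group 1 from each hit.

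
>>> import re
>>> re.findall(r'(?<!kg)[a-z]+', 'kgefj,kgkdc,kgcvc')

The negative lookaround is zero-width — it rules out positions where the adjacent text would match, without consuming anything.
Scanning left to right: at [0:5] → 'kgefj'; at [6:11] → 'kgkdc'; at [12:17] → 'kgcvc'.
With no groups in the pattern, `findall` gives back each whole match — 3 here.

['kgefj', 'kgkdc', 'kgcvc']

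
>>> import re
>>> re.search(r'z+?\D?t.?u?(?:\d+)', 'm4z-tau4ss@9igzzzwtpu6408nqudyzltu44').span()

(2, 8)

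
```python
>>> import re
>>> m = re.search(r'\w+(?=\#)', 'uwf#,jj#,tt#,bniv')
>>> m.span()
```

(0, 3)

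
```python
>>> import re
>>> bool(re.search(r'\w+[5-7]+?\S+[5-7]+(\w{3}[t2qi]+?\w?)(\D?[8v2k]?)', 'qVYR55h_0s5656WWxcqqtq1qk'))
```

False

Pattern: one or more of a word character; then one or more of a character in [5-7] (lazy), then one or more of a non-whitespace character, then one or more of a character in [5-7]; then exactly 3 of a word character, then one or more of one of [t2qi] (lazy), then optionally a word character (captured); then optionally a non-digit, then optionally one of [8v2k] (captured).
Unlike `match`, `search` isn't anchored — it looks for the pattern anywhere in the string.
Here the pattern never matches, so the call returns None, and `bool(None)` is False.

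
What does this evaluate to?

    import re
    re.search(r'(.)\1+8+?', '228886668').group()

The backreference `\1` re-matches whatever the first group consumed, character for character.
`re.search` scans for the first position where the pattern succeeds.
The match spans [0:3] → '228'.
Captured: group 1 = '2'.

'228'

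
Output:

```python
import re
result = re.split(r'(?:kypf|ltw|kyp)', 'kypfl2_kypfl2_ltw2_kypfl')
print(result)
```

['', 'l2_', 'l2_', '2_', 'l']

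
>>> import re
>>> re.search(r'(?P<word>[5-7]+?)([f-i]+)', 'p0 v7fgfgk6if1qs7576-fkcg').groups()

This matches one or more of a character in [5-7] (lazy) (captured as 'word'); then one or more of a character in [f-i] (captured).
Unlike `match`, `search` isn't anchored — it looks for the pattern anywhere in the string.
The match spans [4:9] → '7fgfg'.
Captured: group 1 = '7', group 2 = 'fgfg'.

('7', 'fgfg')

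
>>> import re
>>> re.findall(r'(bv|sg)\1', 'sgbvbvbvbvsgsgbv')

`\1` has to match the exact text group 1 already captured.
One capturing group, so `findall` returns just the captured substring from each match — 3 in all.

['bv', 'bv', 'sg']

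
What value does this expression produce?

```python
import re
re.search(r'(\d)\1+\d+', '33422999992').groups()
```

('3',)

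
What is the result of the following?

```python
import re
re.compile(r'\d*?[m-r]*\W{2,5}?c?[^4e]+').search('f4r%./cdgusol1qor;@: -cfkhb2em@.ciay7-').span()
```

(1, 28)

Pattern: zero or more of a digit (lazy), then zero or more of a character in [m-r]; then 2 to 5 of a non-word character (lazy), then optionally a literal 'c', then one or more of any character except [4e].
Unlike `match`, `search` isn't anchored — it looks for the pattern anywhere in the string.
The match spans [1:28] → '4r%./cdgusol1qor;@: -cfkhb2'.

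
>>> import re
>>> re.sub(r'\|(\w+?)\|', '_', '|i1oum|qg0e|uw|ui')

'_qg0e_ui'

Matches: at [0:7] → '|i1oum|'; at [11:15] → '|uw|'.
Each match is replaced by '_'.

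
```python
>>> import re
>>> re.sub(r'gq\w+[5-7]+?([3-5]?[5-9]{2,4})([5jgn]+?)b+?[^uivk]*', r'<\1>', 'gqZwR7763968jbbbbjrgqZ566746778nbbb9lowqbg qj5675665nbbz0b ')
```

'<78>'

The pattern matches the literal 'gq', then one or more of a word character, then one or more of a character in [5-7] (lazy); then optionally a character in [3-5], then 2 to 4 of a character in [5-9] (captured); then one or more of one of [5jgn] (lazy) (captured); then one or more of the literal 'b' (lazy), then zero or more of any character except [uivk].
Matches: at [0:59] → 'gqZwR7763968jbbbbjrgqZ566746778nbbb9lowqbg qj5675665nbbz0b '.
Each match is replaced using the text its own group 1 captured.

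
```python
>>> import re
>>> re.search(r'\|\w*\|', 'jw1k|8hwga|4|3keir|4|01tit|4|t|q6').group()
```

'|8hwga|'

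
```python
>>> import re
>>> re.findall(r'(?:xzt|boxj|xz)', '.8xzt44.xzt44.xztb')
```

The regex engine tests alternatives in the order written; an earlier branch that matches wins even if a later one would match more.
With no groups in the pattern, `findall` gives back each whole match — 3 here.

['xzt', 'xzt', 'xzt']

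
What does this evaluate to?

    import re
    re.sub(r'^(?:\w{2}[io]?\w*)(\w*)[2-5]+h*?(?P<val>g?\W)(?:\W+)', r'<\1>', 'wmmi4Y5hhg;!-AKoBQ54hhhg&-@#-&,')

Pattern: anchored at the start of the string; then exactly 2 of a word character, then optionally one of [io], then zero or more of a word character (non-capturing group); then zero or more of a word character (captured); then one or more of a character in [2-5], then zero or more of the literal 'h' (lazy); then optionally the literal 'g', then a non-word character (captured as 'val'); then one or more of a non-word character (non-capturing group).
Each match is replaced using the text its own group 1 captured.

'<>AKoBQ54hhhg&-@#-&,'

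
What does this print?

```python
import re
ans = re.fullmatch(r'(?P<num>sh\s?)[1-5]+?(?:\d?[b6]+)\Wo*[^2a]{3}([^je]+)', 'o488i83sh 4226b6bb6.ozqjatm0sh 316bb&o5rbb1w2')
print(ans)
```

None

This matches the literal 'sh', then optionally whitespace (captured as 'num'); then one or more of a character in [1-5] (lazy); then optionally a digit, then one or more of one of [b6] (non-capturing group); then a non-word character, then zero or more of a literal 'o', then exactly 3 of any character except [2a]; then one or more of any character except [je] (captured).
`re.fullmatch` requires the pattern to consume the entire string.
Here the string isn't matched end-to-end, so the call returns None.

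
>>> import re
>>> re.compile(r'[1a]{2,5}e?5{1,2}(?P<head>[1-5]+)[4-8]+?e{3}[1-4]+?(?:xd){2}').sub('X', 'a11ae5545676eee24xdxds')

The pattern matches 2 to 5 of one of [1a], then optionally the literal 'e', then 1 to 2 of the literal '5'; then one or more of a character in [1-5] (captured as 'head'); then one or more of a character in [4-8] (lazy); then exactly 3 of the literal 'e', then one or more of a character in [1-4] (lazy), then the literal 'xd' repeated 2 times.
Matches: at [0:21] → 'a11ae5545676eee24xdxd'.
`sub` substitutes 'X' at each match site.

'Xs'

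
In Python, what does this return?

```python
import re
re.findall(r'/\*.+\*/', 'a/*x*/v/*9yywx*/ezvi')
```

Matches: at [1:16] → '/*x*/v/*9yywx*/'.
No capturing groups, so `findall` returns the 1 full match string.

['/*x*/v/*9yywx*/']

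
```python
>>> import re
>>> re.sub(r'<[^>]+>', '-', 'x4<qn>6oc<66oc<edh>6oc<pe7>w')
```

'x4-6oc-6oc-w'

Matches: at [2:6] → '<qn>'; at [9:19] → '<66oc<edh>'; at [22:27] → '<pe7>'.
Each match is replaced by '-'.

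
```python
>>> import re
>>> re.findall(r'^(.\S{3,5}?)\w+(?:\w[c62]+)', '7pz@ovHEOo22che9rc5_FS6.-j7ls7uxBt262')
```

['7pz@']

This matches anchored at the start of the string; then any character, then 3 to 5 of a non-whitespace character (lazy) (captured); then one or more of a word character; then a word character, then one or more of one of [c62] (non-capturing group).
Scanning left to right: at [0:23] match '7pz@ovHEOo22che9rc5_FS6', group 1 = '7pz@'.
With a single group, `findall` returns only what that group captured — 1 item.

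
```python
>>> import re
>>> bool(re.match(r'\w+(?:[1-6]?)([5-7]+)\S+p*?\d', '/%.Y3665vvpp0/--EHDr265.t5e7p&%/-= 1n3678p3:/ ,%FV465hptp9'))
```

This matches one or more of a word character; then optionally a character in [1-6] (non-capturing group); then one or more of a character in [5-7] (captured); then one or more of a non-whitespace character, then zero or more of the literal 'p' (lazy), then a digit.
`re.match` only tries the pattern at the start of the string.
Here the pattern fails at index 0, so the call returns None, and `bool(None)` is False.

False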